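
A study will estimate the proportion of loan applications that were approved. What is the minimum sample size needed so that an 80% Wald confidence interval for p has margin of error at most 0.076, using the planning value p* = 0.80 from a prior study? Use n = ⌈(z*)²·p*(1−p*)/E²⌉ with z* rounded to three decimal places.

n = 46

For 80% confidence, z* = 1.282.
p*(1−p*) = 0.1600.
Required n before rounding: 1.643524 × 0.1600 / 0.076² = 45.527.
⌈45.527⌉ = 46.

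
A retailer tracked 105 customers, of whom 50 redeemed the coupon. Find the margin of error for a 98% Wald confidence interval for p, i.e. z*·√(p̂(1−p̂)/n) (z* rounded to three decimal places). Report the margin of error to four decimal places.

ME = 0.1134

The sample proportion is 50/105 = 0.47619.
Standard error of p̂: √(0.249433/105) = √0.002375553 = 0.048740.
For 98% confidence, z* = 2.326.
So ME = 0.1134.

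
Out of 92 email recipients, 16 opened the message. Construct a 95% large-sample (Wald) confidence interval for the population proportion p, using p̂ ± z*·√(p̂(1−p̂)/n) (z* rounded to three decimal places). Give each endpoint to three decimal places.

The sample proportion is 16/92 = 0.17391.
SE(p̂) = √(0.17391·0.82609/92) = 0.039517.
z* = 1.960 at the 95% level.
Margin of error: 1.960 × 0.039517 = 0.07745.
CI: 0.17391 ± 0.07745 = (0.096, 0.251).

(0.096, 0.251)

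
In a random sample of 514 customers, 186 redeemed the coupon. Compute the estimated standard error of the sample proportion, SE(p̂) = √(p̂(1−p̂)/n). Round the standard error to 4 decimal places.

With x = 186 successes in n = 514, p̂ = 0.36187.
p̂(1−p̂) = 0.230920.
SE = √(0.230920/514) = √0.000449261 = 0.0212.

SE = 0.0212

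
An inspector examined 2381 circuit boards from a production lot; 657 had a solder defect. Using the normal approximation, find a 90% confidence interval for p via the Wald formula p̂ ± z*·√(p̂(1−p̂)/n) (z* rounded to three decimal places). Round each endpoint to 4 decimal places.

(0.2609, 0.2910)

p̂ = 657/2381 = 0.27593.
SE = √(p̂(1−p̂)/n) = √(0.199795/2381) = 0.009160.
z* = 1.645 at the 90% level.
Margin = 1.645·0.009160 = 0.01507.
CI: 0.27593 ± 0.01507 = (0.2609, 0.2910).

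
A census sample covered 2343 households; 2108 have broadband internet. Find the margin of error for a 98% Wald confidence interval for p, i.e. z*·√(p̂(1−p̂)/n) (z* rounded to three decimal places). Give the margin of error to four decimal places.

p̂ = 2108/2343 = 0.89970.
SE = √(p̂(1−p̂)/n) = √(0.090239/2343) = 0.006206.
The 98% critical value is z* = 2.326.
ME = 2.326·0.006206 = 0.0144.

ME = 0.0144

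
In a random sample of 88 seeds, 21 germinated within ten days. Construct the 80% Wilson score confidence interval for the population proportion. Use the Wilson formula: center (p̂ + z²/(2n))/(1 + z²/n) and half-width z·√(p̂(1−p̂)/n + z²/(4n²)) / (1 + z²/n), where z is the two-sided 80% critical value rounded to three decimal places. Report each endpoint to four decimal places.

p̂ = 21/88 = 0.23864; z = 1.282, so z² = 1.643524.
1 + z²/n = 1.018676.
Center = (0.23864 + 0.009338)/1.018676 = 0.24343.
Radicand: p̂(1−p̂)/n + z²/(4n²) = 0.002064648 + 0.000053058 = 0.002117706.
Half-width = 1.282·√0.002117706/1.018676 = 0.05791.
Interval: 0.24343 ± 0.05791 → (0.1855, 0.3013).

(0.1855, 0.3013)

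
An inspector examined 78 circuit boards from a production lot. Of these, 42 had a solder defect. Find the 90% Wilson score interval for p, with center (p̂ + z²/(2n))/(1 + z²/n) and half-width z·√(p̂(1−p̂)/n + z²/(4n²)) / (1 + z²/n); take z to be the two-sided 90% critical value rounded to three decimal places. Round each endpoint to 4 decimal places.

Here p̂ = 42/78 = 0.53846 and z = 1.645 (z² = 2.706025).
1 + z²/n = 1.034693.
Center = (0.53846 + 0.017346)/1.034693 = 0.53717.
Radicand: p̂(1−p̂)/n + z²/(4n²) = 0.003186163 + 0.000111194 = 0.003297357.
Half-width = z·√(radicand)/denom = 1.645·0.057423/1.034693 = 0.09129.
So the interval runs from 0.4459 to 0.6285.

(0.4459, 0.6285)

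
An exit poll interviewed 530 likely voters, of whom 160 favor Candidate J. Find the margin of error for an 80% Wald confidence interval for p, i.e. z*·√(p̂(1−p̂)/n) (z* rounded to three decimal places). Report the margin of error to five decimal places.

With x = 160 successes in n = 530, p̂ = 0.30189.
SE = √(p̂(1−p̂)/n) = √(0.210751/530) = 0.019941.
z* = 1.282 at the 80% level.
Margin of error = z*·SE = 1.282 × 0.019941 = 0.02556.

ME = 0.02556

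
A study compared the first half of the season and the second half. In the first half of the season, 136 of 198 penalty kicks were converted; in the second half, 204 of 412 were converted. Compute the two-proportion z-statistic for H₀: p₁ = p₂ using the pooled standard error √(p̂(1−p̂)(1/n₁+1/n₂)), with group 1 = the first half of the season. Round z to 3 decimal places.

z = 4.464

Sample proportions: p̂₁ = 136/198 = 0.68687 and p̂₂ = 204/412 = 0.49515.
Pooling: p̂ = 340/610 = 0.55738.
SE = √[p̂(1−p̂)(1/n₁+1/n₂)] = √[0.55738·0.44262·(1/198+1/412)] ≈ 0.042951.
z = 0.19172/0.042951 = 4.464.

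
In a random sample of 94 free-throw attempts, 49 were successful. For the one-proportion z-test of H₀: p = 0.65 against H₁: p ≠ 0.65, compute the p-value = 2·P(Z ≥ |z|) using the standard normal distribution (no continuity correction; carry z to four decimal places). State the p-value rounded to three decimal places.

p̂ = 49/94 = 0.52128.
SE₀ = √(0.65·0.35/94) = 0.049196.
Test statistic (full precision, shown to 4 dp): z = (49/94 − 0.65)/SE₀ ≈ -2.6166.
From the standard normal, 2·P(Z ≥ |z|) = 0.009.

p-value = 0.009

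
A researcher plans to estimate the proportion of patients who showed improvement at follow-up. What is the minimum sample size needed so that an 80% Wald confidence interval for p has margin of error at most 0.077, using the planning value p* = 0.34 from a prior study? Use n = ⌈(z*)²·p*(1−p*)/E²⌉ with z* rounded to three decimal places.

For 80% confidence, z* = 1.282.
p*(1−p*) = 0.2244.
Required n before rounding: 1.643524 × 0.2244 / 0.077² = 62.204.
⌈62.204⌉ = 63.

n = 63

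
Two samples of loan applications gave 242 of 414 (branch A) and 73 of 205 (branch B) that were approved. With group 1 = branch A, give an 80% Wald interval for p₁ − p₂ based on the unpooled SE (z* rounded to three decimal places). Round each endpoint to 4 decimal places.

p̂₁ = 0.58454, p̂₂ = 0.35610, so the observed difference is 0.22844.
SE = √(0.000586601 + 0.001118498) = √0.001705099 = 0.041293.
The 80% critical value is z* = 1.282. Margin = 1.282·0.041293 = 0.05294.
So the interval runs from 0.1755 to 0.2814.

(0.1755, 0.2814)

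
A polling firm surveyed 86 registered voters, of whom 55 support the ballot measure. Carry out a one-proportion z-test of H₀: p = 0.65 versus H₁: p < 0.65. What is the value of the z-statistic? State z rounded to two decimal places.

z = -0.20

With x = 55 successes in n = 86, p̂ = 0.63953.
Under H₀, SE = √(p₀(1−p₀)/n) = √(0.65·0.35/86) = √0.002645349 = 0.051433.
Test statistic: z = -0.01047/0.051433 = -0.20.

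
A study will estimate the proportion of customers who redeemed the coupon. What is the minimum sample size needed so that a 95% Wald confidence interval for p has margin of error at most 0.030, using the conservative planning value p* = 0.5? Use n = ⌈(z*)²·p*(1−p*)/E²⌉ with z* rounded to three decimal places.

n = 1068

For 95% confidence, z* = 1.960.
p*(1−p*) = 0.2500.
(z*)²·p*(1−p*)/E² = 3.841600·0.2500/0.000900 = 1067.111.
⌈1067.111⌉ = 1068.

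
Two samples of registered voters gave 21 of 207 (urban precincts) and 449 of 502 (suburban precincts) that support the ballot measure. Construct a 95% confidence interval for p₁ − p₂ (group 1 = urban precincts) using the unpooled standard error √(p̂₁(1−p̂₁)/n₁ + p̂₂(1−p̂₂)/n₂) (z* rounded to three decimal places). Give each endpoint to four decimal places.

p̂₁ = 21/207 = 0.10145, p̂₂ = 449/502 = 0.89442; p̂₁ − p̂₂ = -0.79297.
Unpooled SE = √(p̂₁(1−p̂₁)/n₁ + p̂₂(1−p̂₂)/n₂) = √(0.000440374 + 0.000188110) = 0.025070.
The 95% critical value is z* = 1.960. Margin of error = 0.04914.
So the interval runs from -0.8421 to -0.7438.

(-0.8421, -0.7438)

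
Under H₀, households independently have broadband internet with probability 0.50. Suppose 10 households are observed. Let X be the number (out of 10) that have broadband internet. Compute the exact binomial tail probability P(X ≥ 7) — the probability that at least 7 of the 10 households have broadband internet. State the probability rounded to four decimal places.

X ~ Binomial(n=10, p=0.50).
P(X ≥ 7) = C(10,7)·0.50^7·0.50^3 + C(10,8)·0.50^8·0.50^2 + C(10,9)·0.50^9·0.50^1 + C(10,10)·0.50^10·0.50^0.
= 0.117188 + 0.043945 + 0.009766 + 0.000977 = 0.1719.

P = 0.1719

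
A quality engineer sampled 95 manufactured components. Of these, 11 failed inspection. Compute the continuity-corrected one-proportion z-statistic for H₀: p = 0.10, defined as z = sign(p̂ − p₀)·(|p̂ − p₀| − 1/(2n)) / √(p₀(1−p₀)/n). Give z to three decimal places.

z = 0.342

p̂ = 11/95 = 0.11579. p̂ − p₀ = 0.015789.
Continuity correction 1/(2n) = 1/190 = 0.005263.
Corrected numerator: |0.015789| − 0.005263 = 0.010526.
Under H₀, SE = √(p₀(1−p₀)/n) = √(0.10·0.90/95) = √0.000947368 = 0.030779.
z = (+)0.010526/0.030779 = 0.342.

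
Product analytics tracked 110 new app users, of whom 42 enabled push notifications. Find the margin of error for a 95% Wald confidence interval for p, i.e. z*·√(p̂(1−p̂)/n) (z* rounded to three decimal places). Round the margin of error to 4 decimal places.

Sample proportion p̂ = 42/110 = 0.38182.
Standard error of p̂: √(0.236033/110) = √0.002145755 = 0.046322.
For 95% confidence, z* = 1.960.
So ME = 0.0908.

ME = 0.0908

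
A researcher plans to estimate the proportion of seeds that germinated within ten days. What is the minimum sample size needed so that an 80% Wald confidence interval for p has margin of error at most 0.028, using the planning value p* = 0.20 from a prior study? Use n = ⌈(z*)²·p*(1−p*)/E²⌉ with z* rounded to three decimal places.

z* = 1.282 at the 80% level.
p*(1−p*) = 0.20·0.80 = 0.1600.
(z*)²·p*(1−p*)/E² = 1.643524·0.1600/0.000784 = 335.413.
Rounding up, n = 336.

n = 336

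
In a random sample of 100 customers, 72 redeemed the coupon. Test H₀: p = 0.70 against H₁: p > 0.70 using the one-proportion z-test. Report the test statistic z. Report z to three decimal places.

With x = 72 successes in n = 100, p̂ = 0.72000.
SE₀ = √(0.70·0.30/100) = 0.045826.
z = (0.72000 − 0.70)/0.045826 = 0.02000/0.045826 = 0.436.

z = 0.436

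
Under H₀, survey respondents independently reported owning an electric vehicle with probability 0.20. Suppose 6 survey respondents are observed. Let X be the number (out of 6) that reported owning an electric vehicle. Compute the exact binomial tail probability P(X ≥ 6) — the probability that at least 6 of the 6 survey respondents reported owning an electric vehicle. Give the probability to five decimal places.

X ~ Binomial(n=6, p=0.20).
P(X ≥ 6) = C(6,6)·0.20^6·0.80^0.
= 0.000064 = 0.00006.

P = 0.00006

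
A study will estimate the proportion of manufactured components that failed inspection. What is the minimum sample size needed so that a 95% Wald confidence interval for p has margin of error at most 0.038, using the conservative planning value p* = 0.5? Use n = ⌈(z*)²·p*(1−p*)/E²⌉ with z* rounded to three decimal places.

For 95% confidence, z* = 1.960.
p*(1−p*) = 0.2500.
(z*)²·p*(1−p*)/E² = 3.841600·0.2500/0.001444 = 665.097.
Rounding up, n = 666.

n = 666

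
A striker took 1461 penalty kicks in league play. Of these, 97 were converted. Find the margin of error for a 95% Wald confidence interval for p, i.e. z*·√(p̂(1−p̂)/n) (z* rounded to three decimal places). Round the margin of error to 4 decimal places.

p̂ = 97/1461 = 0.06639.
Standard error of p̂: √(0.061985/1461) = √0.000042426 = 0.006514.
The 95% critical value is z* = 1.960.
So ME = 0.0128.

ME = 0.0128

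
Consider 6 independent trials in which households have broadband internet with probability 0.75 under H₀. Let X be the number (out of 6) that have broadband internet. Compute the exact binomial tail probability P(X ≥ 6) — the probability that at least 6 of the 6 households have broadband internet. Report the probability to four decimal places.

P = 0.1780

X ~ Binomial(n=6, p=0.75).
P(X ≥ 6) = C(6,6)·0.75^6·0.25^0.
= 0.177979 = 0.1780.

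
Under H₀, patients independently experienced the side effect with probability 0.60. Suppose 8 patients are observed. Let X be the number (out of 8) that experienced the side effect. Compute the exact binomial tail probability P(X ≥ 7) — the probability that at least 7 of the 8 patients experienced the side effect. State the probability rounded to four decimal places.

P = 0.1064

X is binomial with n = 8 and p = 0.60.
P(X ≥ 7) = C(8,7)·0.60^7·0.40^1 + C(8,8)·0.60^8·0.40^0.
= 0.089580 + 0.016796 = 0.1064.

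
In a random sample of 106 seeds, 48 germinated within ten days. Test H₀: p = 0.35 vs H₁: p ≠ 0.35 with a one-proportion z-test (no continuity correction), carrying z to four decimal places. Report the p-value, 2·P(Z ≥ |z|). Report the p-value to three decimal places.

p-value = 0.026

The sample proportion is 48/106 = 0.45283.
Under H₀, SE = √(p₀(1−p₀)/n) = √(0.35·0.65/106) = √0.002146226 = 0.046327.
Test statistic (full precision, shown to 4 dp): z = (48/106 − 0.35)/SE₀ ≈ 2.2196.
p-value = 2·P(Z ≥ |z|) with z = 2.2196 → 0.026.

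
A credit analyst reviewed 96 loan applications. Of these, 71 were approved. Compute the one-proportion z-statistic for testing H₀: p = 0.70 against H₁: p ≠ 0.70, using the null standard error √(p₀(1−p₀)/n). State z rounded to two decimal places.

z = 0.85

With x = 71 successes in n = 96, p̂ = 0.73958.
Null standard error: √(0.70·0.30/96) = √0.002187500 = 0.046771.
Test statistic: z = 0.03958/0.046771 = 0.85.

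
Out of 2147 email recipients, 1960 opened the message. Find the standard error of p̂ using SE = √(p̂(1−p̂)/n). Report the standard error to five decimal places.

SE = 0.00609

The sample proportion is 1960/2147 = 0.91290.
p̂(1−p̂) = 0.91290·0.08710 = 0.079514.
SE = √(0.079514/2147) = 0.00609.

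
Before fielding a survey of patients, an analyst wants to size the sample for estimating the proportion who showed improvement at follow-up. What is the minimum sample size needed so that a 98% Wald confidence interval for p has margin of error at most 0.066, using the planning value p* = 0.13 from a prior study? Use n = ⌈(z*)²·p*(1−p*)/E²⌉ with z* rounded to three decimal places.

n = 141

z* = 2.326 at the 98% level.
p*(1−p*) = 0.1131.
(z*)²·p*(1−p*)/E² = 5.410276·0.1131/0.004356 = 140.473.
Rounding up, n = 141.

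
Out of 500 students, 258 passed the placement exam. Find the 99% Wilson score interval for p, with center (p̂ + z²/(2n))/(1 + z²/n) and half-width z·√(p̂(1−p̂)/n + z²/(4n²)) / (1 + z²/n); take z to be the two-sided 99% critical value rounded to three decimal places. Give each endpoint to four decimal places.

Here p̂ = 258/500 = 0.51600 and z = 2.576 (z² = 6.635776).
Denominator 1 + z²/n = 1 + 6.635776/500 = 1.013272.
Center = (0.51600 + 0.006636)/1.013272 = 0.51579.
Radicand: p̂(1−p̂)/n + z²/(4n²) = 0.000499488 + 0.000006636 = 0.000506124.
Half-width = z·√(radicand)/denom = 2.576·0.022497/1.013272 = 0.05719.
CI: 0.51579 ± 0.05719 = (0.4586, 0.5730).

(0.4586, 0.5730)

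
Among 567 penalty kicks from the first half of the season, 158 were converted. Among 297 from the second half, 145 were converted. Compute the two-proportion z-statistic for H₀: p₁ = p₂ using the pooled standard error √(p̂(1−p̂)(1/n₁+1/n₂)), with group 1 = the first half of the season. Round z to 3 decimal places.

p̂₁ = 158/567 = 0.27866, p̂₂ = 145/297 = 0.48822.
Pooled p̂ = (158+145)/(567+297) = 303/864 = 0.35069.
SE = √[p̂(1−p̂)(1/n₁+1/n₂)] = √[0.35069·0.64931·(1/567+1/297)] ≈ 0.034180.
z = (p̂₁ − p̂₂)/SE = (0.27866 − 0.48822)/0.034180 = -0.20956/0.034180 = -6.131.

z = -6.131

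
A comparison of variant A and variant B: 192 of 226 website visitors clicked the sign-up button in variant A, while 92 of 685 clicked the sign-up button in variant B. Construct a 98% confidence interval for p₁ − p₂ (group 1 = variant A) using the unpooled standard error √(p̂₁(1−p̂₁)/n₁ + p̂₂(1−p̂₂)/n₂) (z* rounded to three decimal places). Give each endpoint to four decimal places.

p̂₁ = 0.84956, p̂₂ = 0.13431, so the observed difference is 0.71525.
Unpooled SE = √(p̂₁(1−p̂₁)/n₁ + p̂₂(1−p̂₂)/n₂) = √(0.000565529 + 0.000169735) = 0.027116.
z* = 2.326 at the 98% level. Margin of error = 0.06307.
So the interval runs from 0.6522 to 0.7783.

(0.6522, 0.7783)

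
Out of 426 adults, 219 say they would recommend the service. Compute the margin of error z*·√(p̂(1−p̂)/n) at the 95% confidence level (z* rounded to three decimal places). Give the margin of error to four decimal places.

The sample proportion is 219/426 = 0.51408.
Standard error of p̂: √(0.249802/426) = √0.000586389 = 0.024215.
For 95% confidence, z* = 1.960.
Margin of error = z*·SE = 1.960 × 0.024215 = 0.0475.

ME = 0.0475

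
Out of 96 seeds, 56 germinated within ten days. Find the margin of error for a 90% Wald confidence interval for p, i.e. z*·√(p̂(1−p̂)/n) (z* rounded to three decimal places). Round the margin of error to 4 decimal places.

The sample proportion is 56/96 = 0.58333.
Standard error of p̂: √(0.243056/96) = √0.002531829 = 0.050317.
For 90% confidence, z* = 1.645.
So ME = 0.0828.

ME = 0.0828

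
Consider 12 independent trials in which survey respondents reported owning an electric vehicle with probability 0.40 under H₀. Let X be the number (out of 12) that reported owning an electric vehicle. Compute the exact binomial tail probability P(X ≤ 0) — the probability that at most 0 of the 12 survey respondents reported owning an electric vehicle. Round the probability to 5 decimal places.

P = 0.00218

X ~ Binomial(n=12, p=0.40).
P(X ≤ 0) = C(12,0)·0.40^0·0.60^12.
= 0.002177 = 0.00218.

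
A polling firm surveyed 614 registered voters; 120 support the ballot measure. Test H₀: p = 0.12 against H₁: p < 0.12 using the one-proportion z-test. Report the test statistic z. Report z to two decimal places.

p̂ = 120/614 = 0.19544.
Null standard error: √(0.12·0.88/614) = √0.000171987 = 0.013114.
Test statistic: z = 0.07544/0.013114 = 5.75.

z = 5.75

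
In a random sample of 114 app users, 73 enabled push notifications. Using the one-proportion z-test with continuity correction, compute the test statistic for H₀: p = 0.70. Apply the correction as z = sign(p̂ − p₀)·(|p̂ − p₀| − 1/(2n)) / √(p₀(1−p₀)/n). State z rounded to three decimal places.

With x = 73 successes in n = 114, p̂ = 0.64035. p̂ − p₀ = -0.059649.
Continuity correction 1/(2n) = 1/228 = 0.004386.
Corrected numerator: |-0.059649| − 0.004386 = 0.055263.
Null standard error: √(0.70·0.30/114) = √0.001842105 = 0.042920.
z = −0.055263/0.042920 = -1.288.

z = -1.288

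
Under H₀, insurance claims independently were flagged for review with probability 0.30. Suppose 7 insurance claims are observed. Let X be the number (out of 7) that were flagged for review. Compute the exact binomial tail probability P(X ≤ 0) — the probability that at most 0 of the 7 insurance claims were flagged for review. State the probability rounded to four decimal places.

P = 0.0824

X is binomial with n = 7 and p = 0.30.
P(X ≤ 0) = C(7,0)·0.30^0·0.70^7.
= 0.082354 = 0.0824.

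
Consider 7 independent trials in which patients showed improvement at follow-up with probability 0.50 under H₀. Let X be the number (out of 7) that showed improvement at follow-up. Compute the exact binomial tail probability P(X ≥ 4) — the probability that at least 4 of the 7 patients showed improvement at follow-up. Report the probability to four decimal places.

P = 0.5000

X ~ Binomial(n=7, p=0.50).
P(X ≥ 4) = C(7,4)·0.50^4·0.50^3 + C(7,5)·0.50^5·0.50^2 + C(7,6)·0.50^6·0.50^1 + C(7,7)·0.50^7·0.50^0.
= 0.273438 + 0.164062 + 0.054688 + 0.007812 = 0.5000.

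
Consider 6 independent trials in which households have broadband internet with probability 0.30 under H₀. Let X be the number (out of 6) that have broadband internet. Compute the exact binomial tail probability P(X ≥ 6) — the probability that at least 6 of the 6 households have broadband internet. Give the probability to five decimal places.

X ~ Binomial(n=6, p=0.30).
P(X ≥ 6) = C(6,6)·0.30^6·0.70^0.
= 0.000729 = 0.00073.

P = 0.00073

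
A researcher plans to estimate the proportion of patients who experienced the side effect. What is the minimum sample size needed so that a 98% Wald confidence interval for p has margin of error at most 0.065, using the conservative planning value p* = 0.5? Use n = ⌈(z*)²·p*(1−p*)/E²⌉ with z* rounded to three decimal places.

n = 321

The 98% critical value is z* = 2.326.
p*(1−p*) = 0.50·0.50 = 0.2500.
Required n before rounding: 5.410276 × 0.2500 / 0.065² = 320.135.
Rounding up, n = 321.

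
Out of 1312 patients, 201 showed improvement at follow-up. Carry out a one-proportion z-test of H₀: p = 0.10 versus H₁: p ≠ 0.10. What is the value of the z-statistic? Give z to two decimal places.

p̂ = 201/1312 = 0.15320.
Under H₀, SE = √(p₀(1−p₀)/n) = √(0.10·0.90/1312) = √0.000068598 = 0.008282.
z = (0.15320 − 0.10)/0.008282 = 0.05320/0.008282 = 6.42.

z = 6.42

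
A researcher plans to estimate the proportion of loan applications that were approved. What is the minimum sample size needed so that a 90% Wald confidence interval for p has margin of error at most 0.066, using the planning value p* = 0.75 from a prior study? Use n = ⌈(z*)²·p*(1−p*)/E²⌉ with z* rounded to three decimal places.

For 90% confidence, z* = 1.645.
p*(1−p*) = 0.75·0.25 = 0.1875.
(z*)²·p*(1−p*)/E² = 2.706025·0.1875/0.004356 = 116.478.
⌈116.478⌉ = 117.

n = 117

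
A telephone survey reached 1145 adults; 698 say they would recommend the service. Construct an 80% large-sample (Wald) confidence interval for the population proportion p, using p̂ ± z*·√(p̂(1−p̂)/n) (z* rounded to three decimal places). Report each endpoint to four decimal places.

(0.5911, 0.6281)

p̂ = 698/1145 = 0.60961.
SE(p̂) = √(0.60961·0.39039/1145) = 0.014417.
z* = 1.282 at the 80% level.
Margin = 1.282·0.014417 = 0.01848.
CI: 0.60961 ± 0.01848 = (0.5911, 0.6281).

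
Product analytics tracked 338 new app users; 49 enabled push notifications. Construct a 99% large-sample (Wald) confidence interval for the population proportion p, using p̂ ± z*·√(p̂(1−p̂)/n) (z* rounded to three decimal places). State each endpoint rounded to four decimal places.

(0.0956, 0.1943)

Sample proportion p̂ = 49/338 = 0.14497.
Standard error of p̂: √(0.123954/338) = √0.000366728 = 0.019150.
For 99% confidence, z* = 2.576.
Margin of error: 2.576 × 0.019150 = 0.04933.
So the interval runs from 0.0956 to 0.1943.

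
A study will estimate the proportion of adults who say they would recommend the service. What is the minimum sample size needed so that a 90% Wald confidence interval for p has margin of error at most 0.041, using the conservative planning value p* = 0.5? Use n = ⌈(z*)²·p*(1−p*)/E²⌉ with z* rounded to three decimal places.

The 90% critical value is z* = 1.645.
p*(1−p*) = 0.50·0.50 = 0.2500.
Required n before rounding: 2.706025 × 0.2500 / 0.041² = 402.443.
Rounding up, n = 403.

n = 403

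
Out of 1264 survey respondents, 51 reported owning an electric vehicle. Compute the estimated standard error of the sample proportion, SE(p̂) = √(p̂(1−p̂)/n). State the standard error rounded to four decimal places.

With x = 51 successes in n = 1264, p̂ = 0.04035.
p̂(1−p̂) = 0.04035·0.95965 = 0.038722.
SE = √(0.038722/1264) = 0.0055.

SE = 0.0055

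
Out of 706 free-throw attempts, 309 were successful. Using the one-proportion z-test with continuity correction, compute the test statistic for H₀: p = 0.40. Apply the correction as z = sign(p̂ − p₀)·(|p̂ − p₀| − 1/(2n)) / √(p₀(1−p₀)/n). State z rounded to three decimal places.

The sample proportion is 309/706 = 0.43768. p̂ − p₀ = 0.037677.
Continuity correction 1/(2n) = 1/1412 = 0.000708.
Corrected numerator: |0.037677| − 0.000708 = 0.036969.
SE₀ = √(0.40·0.60/706) = 0.018438.
z = +0.036969/0.018438 = 2.005.

z = 2.005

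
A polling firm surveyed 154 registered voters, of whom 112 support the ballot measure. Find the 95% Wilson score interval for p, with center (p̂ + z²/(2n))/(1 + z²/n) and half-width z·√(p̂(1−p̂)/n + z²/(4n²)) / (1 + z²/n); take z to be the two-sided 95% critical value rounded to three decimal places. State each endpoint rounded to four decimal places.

(0.6520, 0.7914)

p̂ = 112/154 = 0.72727; z = 1.960, so z² = 3.841600.
1 + z²/n = 1.024945.
Adjusted center: (0.72727 + z²/(2n))/1.024945 = 0.72174.
Radicand: p̂(1−p̂)/n + z²/(4n²) = 0.001287968 + 0.000040496 = 0.001328464.
Half-width = z·√(radicand)/denom = 1.960·0.036448/1.024945 = 0.06970.
So the interval runs from 0.6520 to 0.7914.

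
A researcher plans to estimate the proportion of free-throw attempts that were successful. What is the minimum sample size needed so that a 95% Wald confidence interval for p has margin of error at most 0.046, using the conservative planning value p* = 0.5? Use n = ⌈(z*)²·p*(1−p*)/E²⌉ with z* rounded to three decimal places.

For 95% confidence, z* = 1.960.
p*(1−p*) = 0.2500.
(z*)²·p*(1−p*)/E² = 3.841600·0.2500/0.002116 = 453.875.
Rounding up, n = 454.

n = 454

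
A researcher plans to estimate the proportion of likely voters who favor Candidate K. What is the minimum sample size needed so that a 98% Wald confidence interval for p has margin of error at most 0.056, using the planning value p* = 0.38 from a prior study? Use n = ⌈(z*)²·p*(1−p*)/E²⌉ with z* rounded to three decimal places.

n = 407

The 98% critical value is z* = 2.326.
p*(1−p*) = 0.38·0.62 = 0.2356.
(z*)²·p*(1−p*)/E² = 5.410276·0.2356/0.003136 = 406.461.
Rounding up, n = 407.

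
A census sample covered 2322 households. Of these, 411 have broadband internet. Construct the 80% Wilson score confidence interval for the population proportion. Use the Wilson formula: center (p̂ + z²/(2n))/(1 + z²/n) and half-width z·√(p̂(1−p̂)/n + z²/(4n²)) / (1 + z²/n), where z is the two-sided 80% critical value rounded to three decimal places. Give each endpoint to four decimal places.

(0.1671, 0.1874)

Here p̂ = 411/2322 = 0.17700 and z = 1.282 (z² = 1.643524).
1 + z²/n = 1.000708.
Adjusted center: (0.17700 + z²/(2n))/1.000708 = 0.17723.
Radicand: p̂(1−p̂)/n + z²/(4n²) = 0.000062736 + 0.000000076 = 0.000062812.
Half-width = z·√(radicand)/denom = 1.282·0.007925/1.000708 = 0.01015.
Interval: 0.17723 ± 0.01015 → (0.1671, 0.1874).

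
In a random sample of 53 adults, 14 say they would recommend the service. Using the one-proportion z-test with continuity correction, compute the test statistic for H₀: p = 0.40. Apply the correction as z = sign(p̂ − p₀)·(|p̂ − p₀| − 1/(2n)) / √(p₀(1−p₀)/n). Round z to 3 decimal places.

z = -1.879

p̂ = 14/53 = 0.26415. p̂ − p₀ = -0.135849.
1/(2n) = 0.009434.
Corrected numerator: |-0.135849| − 0.009434 = 0.126415.
SE₀ = √(0.40·0.60/53) = 0.067293.
z = −0.126415/0.067293 = -1.879.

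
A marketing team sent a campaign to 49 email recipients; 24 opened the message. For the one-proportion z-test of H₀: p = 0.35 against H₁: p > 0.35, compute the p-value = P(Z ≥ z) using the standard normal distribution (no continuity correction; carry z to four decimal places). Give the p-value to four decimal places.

With x = 24 successes in n = 49, p̂ = 0.48980.
Null standard error: √(0.35·0.65/49) = √0.004642857 = 0.068139.
z = (p̂ − p₀)/SE = (24/49 − 0.35)/0.068139 ≈ 2.0516.
From the standard normal, P(Z ≥ z) = 0.0201.

p-value = 0.0201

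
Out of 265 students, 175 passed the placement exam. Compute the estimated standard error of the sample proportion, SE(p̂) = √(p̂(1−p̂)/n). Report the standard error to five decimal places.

SE = 0.02909

With x = 175 successes in n = 265, p̂ = 0.66038.
p̂(1−p̂) = 0.66038·0.33962 = 0.224278.
Dividing by n and taking the root: √0.000846332 = 0.02909.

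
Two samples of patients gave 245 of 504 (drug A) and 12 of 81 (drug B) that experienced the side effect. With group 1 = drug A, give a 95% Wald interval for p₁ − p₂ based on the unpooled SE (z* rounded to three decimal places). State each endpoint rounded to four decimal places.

p̂₁ = 245/504 = 0.48611, p̂₂ = 12/81 = 0.14815; p̂₁ − p̂₂ = 0.33796.
Unpooled SE = √(p̂₁(1−p̂₁)/n₁ + p̂₂(1−p̂₂)/n₂) = √(0.000495649 + 0.001558028) = 0.045318.
The 95% critical value is z* = 1.960. Margin of error = 0.08882.
CI: 0.33796 ± 0.08882 = (0.2491, 0.4268).

(0.2491, 0.4268)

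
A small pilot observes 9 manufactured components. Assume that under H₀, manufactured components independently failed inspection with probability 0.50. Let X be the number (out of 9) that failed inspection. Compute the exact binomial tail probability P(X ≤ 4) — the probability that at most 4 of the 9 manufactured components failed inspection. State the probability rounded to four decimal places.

P = 0.5000

X is binomial with n = 9 and p = 0.50.
P(X ≤ 4) = Σ_{j=0}^{4} C(9,j)·0.50^j·0.50^{9−j}.
= 0.001953 + 0.017578 + 0.070312 + 0.164062 + 0.246094 = 0.5000.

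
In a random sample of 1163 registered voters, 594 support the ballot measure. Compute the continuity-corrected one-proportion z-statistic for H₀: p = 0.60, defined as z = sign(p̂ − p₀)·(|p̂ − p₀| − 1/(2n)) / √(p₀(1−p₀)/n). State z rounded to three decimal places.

z = -6.183

p̂ = 594/1163 = 0.51075. p̂ − p₀ = -0.089252.
Continuity correction 1/(2n) = 1/2326 = 0.000430.
Corrected numerator: |-0.089252| − 0.000430 = 0.088822.
Under H₀, SE = √(p₀(1−p₀)/n) = √(0.60·0.40/1163) = √0.000206363 = 0.014365.
z = (−)0.088822/0.014365 = -6.183.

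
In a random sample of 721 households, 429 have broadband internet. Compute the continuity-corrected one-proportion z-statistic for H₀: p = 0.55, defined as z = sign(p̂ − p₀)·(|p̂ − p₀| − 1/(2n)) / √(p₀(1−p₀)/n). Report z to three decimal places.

z = 2.392

The sample proportion is 429/721 = 0.59501. p̂ − p₀ = 0.045007.
1/(2n) = 0.000693.
Corrected numerator: |0.045007| − 0.000693 = 0.044314.
SE₀ = √(0.55·0.45/721) = 0.018528.
z = (+)0.044314/0.018528 = 2.392.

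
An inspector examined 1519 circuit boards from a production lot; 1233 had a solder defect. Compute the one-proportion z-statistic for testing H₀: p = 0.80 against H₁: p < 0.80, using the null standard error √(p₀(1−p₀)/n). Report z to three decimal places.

z = 1.142

The sample proportion is 1233/1519 = 0.81172.
Null standard error: √(0.80·0.20/1519) = √0.000105332 = 0.010263.
z = (0.81172 − 0.80)/0.010263 = 0.01172/0.010263 = 1.142.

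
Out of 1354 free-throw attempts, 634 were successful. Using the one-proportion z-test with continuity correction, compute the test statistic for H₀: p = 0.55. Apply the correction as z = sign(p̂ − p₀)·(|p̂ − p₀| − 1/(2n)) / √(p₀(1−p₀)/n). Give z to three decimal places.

z = -6.020

p̂ = 634/1354 = 0.46824. p̂ − p₀ = -0.081758.
1/(2n) = 0.000369.
Corrected numerator: |-0.081758| − 0.000369 = 0.081389.
Null standard error: √(0.55·0.45/1354) = √0.000182792 = 0.013520.
z = (−)0.081389/0.013520 = -6.020.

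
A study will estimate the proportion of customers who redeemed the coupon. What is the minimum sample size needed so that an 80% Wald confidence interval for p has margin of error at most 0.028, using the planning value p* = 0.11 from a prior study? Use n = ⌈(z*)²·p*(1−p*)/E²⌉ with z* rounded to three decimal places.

n = 206

The 80% critical value is z* = 1.282.
p*(1−p*) = 0.11·0.89 = 0.0979.
(z*)²·p*(1−p*)/E² = 1.643524·0.0979/0.000784 = 205.231.
Rounding up, n = 206.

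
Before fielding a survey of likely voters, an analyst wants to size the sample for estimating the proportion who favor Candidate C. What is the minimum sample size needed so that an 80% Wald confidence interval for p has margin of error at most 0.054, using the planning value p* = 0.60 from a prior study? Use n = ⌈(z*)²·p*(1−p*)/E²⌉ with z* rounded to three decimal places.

The 80% critical value is z* = 1.282.
p*(1−p*) = 0.60·0.40 = 0.2400.
(z*)²·p*(1−p*)/E² = 1.643524·0.2400/0.002916 = 135.269.
Rounding up, n = 136.

n = 136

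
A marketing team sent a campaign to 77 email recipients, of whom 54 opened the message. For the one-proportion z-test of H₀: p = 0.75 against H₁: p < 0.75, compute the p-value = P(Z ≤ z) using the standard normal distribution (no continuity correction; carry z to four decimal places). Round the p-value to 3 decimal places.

The sample proportion is 54/77 = 0.70130.
Null standard error: √(0.75·0.25/77) = √0.002435065 = 0.049346.
z = (p̂ − p₀)/SE = (54/77 − 0.75)/0.049346 ≈ -0.9869.
p-value = P(Z ≤ z) with z = -0.9869 → 0.162.

p-value = 0.162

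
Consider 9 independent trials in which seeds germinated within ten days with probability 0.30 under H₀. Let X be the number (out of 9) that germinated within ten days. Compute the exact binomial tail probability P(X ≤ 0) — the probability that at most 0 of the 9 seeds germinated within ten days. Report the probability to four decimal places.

X ~ Binomial(n=9, p=0.30).
P(X ≤ 0) = C(9,0)·0.30^0·0.70^9.
= 0.040354 = 0.0404.

P = 0.0404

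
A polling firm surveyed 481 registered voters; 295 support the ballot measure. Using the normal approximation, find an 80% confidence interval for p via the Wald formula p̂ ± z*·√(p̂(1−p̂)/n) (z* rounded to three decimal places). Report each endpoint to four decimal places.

(0.5848, 0.6418)

Sample proportion p̂ = 295/481 = 0.61331.
SE(p̂) = √(0.61331·0.38669/481) = 0.022205.
z* = 1.282 at the 80% level.
Margin = 1.282·0.022205 = 0.02847.
CI: 0.61331 ± 0.02847 = (0.5848, 0.6418).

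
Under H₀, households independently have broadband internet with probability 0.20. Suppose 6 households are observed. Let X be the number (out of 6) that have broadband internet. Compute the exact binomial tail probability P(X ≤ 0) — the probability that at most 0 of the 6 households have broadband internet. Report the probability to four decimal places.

P = 0.2621

X is binomial with n = 6 and p = 0.20.
P(X ≤ 0) = C(6,0)·0.20^0·0.80^6.
= 0.262144 = 0.2621.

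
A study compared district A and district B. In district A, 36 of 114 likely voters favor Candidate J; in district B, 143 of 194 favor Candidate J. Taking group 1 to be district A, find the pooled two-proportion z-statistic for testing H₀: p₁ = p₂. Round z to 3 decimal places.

Sample proportions: p̂₁ = 36/114 = 0.31579 and p̂₂ = 143/194 = 0.73711.
Pooled p̂ = (36+143)/(114+194) = 179/308 = 0.58117.
Pooled SE = √[0.2434116·0.01392657] ≈ 0.058223.
z = (p̂₁ − p̂₂)/SE = (0.31579 − 0.73711)/0.058223 = -0.42132/0.058223 = -7.236.

z = -7.236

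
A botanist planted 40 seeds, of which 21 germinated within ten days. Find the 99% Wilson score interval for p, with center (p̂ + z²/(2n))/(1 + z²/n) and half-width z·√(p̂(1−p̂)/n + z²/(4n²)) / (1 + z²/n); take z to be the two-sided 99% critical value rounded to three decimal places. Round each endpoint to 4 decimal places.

p̂ = 21/40 = 0.52500; z = 2.576, so z² = 6.635776.
1 + z²/n = 1.165894.
Center = (0.52500 + 0.082947)/1.165894 = 0.52144.
Radicand: p̂(1−p̂)/n + z²/(4n²) = 0.006234375 + 0.001036840 = 0.007271215.
Half-width = z·√(radicand)/denom = 2.576·0.085271/1.165894 = 0.18840.
So the interval runs from 0.3330 to 0.7098.

(0.3330, 0.7098)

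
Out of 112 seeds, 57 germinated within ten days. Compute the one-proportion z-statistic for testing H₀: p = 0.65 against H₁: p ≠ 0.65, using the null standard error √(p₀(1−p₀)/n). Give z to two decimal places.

z = -3.13

With x = 57 successes in n = 112, p̂ = 0.50893.
SE₀ = √(0.65·0.35/112) = 0.045069.
z = (p̂ − p₀)/SE = (0.50893 − 0.65)/0.045069 = -3.13.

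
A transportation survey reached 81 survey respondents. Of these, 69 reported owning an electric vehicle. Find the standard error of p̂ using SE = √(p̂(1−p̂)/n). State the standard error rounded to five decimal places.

With x = 69 successes in n = 81, p̂ = 0.85185.
p̂(1−p̂) = 0.85185·0.14815 = 0.126202.
Dividing by n and taking the root: √0.001558049 = 0.03947.

SE = 0.03947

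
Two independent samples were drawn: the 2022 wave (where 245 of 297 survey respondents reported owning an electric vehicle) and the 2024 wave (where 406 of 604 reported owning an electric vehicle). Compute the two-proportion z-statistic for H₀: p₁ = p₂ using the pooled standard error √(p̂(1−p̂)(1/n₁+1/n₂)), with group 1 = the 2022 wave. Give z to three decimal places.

Sample proportions: p̂₁ = 245/297 = 0.82492 and p̂₂ = 406/604 = 0.67219.
Pooling: p̂ = 651/901 = 0.72253.
SE = √[p̂(1−p̂)(1/n₁+1/n₂)] = √[0.72253·0.27747·(1/297+1/604)] ≈ 0.031732.
z = (p̂₁ − p̂₂)/SE = (0.82492 − 0.67219)/0.031732 = 0.15273/0.031732 = 4.813.

z = 4.813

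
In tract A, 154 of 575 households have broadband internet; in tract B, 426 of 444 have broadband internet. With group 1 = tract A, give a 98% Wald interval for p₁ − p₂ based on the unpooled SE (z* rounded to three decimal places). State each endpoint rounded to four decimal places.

(-0.7398, -0.6435)

p̂₁ = 154/575 = 0.26783, p̂₂ = 426/444 = 0.95946; p̂₁ − p̂₂ = -0.69163.
Unpooled SE = √(p̂₁(1−p̂₁)/n₁ + p̂₂(1−p̂₂)/n₂) = √(0.000341035 + 0.000087606) = 0.020704.
The 98% critical value is z* = 2.326. Margin = 2.326·0.020704 = 0.04816.
So the interval runs from -0.7398 to -0.6435.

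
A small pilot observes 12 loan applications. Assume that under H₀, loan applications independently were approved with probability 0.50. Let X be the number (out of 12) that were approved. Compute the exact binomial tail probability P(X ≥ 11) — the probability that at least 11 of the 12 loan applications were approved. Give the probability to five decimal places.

P = 0.00317

X is binomial with n = 12 and p = 0.50.
P(X ≥ 11) = C(12,11)·0.50^11·0.50^1 + C(12,12)·0.50^12·0.50^0.
= 0.002930 + 0.000244 = 0.00317.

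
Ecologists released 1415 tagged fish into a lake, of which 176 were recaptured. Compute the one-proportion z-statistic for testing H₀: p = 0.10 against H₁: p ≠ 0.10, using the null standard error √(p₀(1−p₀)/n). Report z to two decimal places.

With x = 176 successes in n = 1415, p̂ = 0.12438.
Under H₀, SE = √(p₀(1−p₀)/n) = √(0.10·0.90/1415) = √0.000063604 = 0.007975.
z = (0.12438 − 0.10)/0.007975 = 0.02438/0.007975 = 3.06.

z = 3.06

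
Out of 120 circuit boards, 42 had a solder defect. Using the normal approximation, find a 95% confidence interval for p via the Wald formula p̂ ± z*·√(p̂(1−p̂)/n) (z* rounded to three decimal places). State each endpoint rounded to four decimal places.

p̂ = 42/120 = 0.35000.
SE(p̂) = √(0.35000·0.65000/120) = 0.043541.
z* = 1.960 at the 95% level.
Margin = 1.960·0.043541 = 0.08534.
So the interval runs from 0.2647 to 0.4353.

(0.2647, 0.4353)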